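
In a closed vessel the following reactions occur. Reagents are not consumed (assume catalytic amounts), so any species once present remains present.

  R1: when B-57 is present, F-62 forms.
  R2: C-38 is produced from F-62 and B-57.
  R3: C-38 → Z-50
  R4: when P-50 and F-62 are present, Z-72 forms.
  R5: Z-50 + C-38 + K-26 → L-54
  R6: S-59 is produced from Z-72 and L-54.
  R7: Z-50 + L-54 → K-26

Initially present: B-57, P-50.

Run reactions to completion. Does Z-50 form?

B-57 present → F-62 forms (R1).
F-62 and B-57 present → C-38 forms (R2).
C-38 present → Z-50 forms (R3).

Yes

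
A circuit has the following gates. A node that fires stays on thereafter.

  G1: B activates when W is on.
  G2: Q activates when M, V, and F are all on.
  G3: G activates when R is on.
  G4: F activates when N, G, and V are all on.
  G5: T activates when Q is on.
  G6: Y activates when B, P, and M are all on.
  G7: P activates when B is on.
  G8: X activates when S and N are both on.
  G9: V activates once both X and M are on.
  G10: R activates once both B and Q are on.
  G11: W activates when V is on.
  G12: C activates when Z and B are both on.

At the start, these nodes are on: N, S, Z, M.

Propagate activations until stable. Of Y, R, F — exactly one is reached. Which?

G8: S and N on → X on.
X and M are on, so V activates (G9).
G11: V on → W on.
W is on, so B activates (G1).
G7: B on → P on.
B, P, and M are on, so Y activates (G6).
F would need N, G, and V (G4), but G never turns on. R would need B and Q (G10), but Q never turns on.

Y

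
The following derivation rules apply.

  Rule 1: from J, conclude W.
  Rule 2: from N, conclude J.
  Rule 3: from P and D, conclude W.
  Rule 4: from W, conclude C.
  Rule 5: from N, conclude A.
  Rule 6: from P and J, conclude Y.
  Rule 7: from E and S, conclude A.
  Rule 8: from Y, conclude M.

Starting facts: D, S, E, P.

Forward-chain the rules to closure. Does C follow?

From P and D, Rule 3 gives W.
From W, Rule 4 gives C.

Yes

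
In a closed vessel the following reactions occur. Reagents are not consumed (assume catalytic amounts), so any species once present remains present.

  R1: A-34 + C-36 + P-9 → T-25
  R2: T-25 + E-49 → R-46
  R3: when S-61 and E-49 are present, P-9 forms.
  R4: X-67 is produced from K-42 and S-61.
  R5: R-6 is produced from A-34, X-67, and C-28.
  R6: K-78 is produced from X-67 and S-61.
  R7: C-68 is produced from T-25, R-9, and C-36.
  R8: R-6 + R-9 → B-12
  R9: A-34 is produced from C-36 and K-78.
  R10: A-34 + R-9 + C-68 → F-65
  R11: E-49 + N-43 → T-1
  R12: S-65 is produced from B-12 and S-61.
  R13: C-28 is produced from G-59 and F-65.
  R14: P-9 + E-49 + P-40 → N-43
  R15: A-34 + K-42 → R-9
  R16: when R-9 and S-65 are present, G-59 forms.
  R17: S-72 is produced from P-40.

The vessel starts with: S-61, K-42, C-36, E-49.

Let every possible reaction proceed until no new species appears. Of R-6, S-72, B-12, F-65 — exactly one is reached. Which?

F-65

S-61 and E-49 present → P-9 forms (R3).
K-42 and S-61 present → X-67 forms (R4).
X-67 and S-61 present → K-78 forms (R6).
C-36 and K-78 present → A-34 forms (R9).
A-34, C-36, and P-9 present → T-25 forms (R1).
A-34 and K-42 present → R-9 forms (R15).
T-25, R-9, and C-36 present → C-68 forms (R7).
A-34, R-9, and C-68 present → F-65 forms (R10).
S-72 would need P-40 (R17), but P-40 never forms. R-6 would need A-34, X-67, and C-28 (R5), but C-28 never forms. B-12 would need R-6 and R-9 (R8), but R-6 never forms.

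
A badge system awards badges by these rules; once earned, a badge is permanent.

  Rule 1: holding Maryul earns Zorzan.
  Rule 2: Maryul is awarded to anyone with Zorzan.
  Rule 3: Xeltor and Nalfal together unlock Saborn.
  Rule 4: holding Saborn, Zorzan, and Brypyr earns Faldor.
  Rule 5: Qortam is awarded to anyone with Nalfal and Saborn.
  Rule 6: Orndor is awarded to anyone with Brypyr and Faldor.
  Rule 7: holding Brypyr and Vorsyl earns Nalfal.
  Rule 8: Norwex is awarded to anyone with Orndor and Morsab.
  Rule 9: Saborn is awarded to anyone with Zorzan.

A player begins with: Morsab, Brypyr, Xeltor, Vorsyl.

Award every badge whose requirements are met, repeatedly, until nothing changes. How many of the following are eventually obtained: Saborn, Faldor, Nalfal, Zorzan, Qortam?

With Brypyr and Vorsyl, Nalfal is earned (Rule 7).
With Xeltor and Nalfal, Saborn is earned (Rule 3).
With Nalfal and Saborn, Qortam is earned (Rule 5).
Saborn: reached.
Faldor would need Saborn, Zorzan, and Brypyr (Rule 4), but Zorzan is never earned.
Nalfal: reached.
Zorzan would need Maryul (Rule 1), but Maryul is never earned.
Qortam: reached.
Reached: Saborn, Nalfal, and Qortam — 3 of the 5.

3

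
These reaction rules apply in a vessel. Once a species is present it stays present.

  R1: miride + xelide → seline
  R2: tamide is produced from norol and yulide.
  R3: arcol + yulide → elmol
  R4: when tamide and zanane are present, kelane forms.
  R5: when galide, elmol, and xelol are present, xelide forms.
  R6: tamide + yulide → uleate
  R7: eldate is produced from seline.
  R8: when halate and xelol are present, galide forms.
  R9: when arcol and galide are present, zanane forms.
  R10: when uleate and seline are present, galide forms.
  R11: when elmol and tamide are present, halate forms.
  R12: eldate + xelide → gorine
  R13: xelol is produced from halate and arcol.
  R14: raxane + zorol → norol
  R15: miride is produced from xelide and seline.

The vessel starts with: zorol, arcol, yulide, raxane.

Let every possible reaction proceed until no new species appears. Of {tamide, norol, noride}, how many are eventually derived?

raxane and zorol present → norol forms (R14).
norol and yulide present → tamide forms (R2).
tamide: reached.
norol: reached.
No rule produces noride, and it is not given.
Reached: tamide and norol — 2 of the 3.

2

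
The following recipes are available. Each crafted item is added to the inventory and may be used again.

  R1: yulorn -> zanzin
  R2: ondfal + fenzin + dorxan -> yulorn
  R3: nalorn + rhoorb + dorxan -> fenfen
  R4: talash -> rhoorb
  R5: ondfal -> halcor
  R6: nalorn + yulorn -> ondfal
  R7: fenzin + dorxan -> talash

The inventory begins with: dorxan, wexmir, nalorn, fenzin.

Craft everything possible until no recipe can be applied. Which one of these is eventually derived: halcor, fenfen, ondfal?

fenfen

fenzin + dorxan -> talash (R7).
Using R4, talash makes rhoorb.
nalorn + rhoorb + dorxan -> fenfen (R3).
ondfal would need nalorn and yulorn (R6), but yulorn is never obtained. halcor would need ondfal (R5), but ondfal is never obtained.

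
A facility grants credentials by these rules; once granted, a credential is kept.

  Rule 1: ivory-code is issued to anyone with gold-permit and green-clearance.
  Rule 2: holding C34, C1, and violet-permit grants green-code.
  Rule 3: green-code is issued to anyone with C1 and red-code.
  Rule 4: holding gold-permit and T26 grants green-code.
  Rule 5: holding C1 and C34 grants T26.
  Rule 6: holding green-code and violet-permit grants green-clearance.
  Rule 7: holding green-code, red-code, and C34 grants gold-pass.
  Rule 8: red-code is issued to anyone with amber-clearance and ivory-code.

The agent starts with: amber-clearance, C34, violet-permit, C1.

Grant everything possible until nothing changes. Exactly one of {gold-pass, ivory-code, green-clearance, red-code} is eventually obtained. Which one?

Holding C34, C1, and violet-permit grants green-code (Rule 2).
Holding green-code and violet-permit grants green-clearance (Rule 6).
gold-pass would need green-code, red-code, and C34 (Rule 7), but red-code is never granted. red-code would need amber-clearance and ivory-code (Rule 8), but ivory-code is never granted. ivory-code would need gold-permit and green-clearance (Rule 1), but gold-permit is never granted.

green-clearance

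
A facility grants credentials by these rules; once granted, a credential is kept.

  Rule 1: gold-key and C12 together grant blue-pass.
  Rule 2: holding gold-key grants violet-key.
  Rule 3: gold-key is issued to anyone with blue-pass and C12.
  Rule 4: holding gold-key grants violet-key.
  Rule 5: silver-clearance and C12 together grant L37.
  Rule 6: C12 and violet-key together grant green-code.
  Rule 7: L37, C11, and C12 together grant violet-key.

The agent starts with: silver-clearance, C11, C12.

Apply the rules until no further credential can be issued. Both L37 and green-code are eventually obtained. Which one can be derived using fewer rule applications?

L37: Holding silver-clearance and C12 grants L37 (Rule 5). [1 rule application]
green-code: Holding silver-clearance and C12 grants L37 (Rule 5). Holding L37, C11, and C12 grants violet-key (Rule 7). Holding C12 and violet-key grants green-code (Rule 6). [3 rule applications]
L37 needs fewer.

L37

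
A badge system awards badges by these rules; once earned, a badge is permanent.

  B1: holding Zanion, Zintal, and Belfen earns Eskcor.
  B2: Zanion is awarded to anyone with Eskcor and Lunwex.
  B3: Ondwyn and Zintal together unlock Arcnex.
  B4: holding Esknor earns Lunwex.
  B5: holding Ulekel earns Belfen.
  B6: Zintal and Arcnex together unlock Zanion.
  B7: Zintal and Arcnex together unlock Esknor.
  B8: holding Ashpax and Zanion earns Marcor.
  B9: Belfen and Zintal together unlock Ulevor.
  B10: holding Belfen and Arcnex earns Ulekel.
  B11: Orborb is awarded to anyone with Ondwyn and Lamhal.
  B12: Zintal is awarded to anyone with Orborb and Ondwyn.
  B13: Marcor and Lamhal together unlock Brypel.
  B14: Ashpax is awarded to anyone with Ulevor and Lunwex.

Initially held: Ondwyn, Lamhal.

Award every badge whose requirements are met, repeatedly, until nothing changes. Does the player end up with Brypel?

Brypel would need Marcor and Lamhal (B13), but Marcor is never earned.

No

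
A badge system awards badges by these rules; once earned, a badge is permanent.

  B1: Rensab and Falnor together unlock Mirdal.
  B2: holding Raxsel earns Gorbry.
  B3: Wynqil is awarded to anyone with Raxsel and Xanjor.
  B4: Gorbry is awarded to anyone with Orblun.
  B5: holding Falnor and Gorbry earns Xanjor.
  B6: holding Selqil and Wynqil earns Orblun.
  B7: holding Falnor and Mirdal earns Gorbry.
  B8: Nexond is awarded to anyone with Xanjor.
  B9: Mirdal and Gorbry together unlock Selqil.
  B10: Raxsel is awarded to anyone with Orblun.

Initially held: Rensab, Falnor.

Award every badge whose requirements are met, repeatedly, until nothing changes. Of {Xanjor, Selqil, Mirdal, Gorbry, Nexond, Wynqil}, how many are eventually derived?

5

With Rensab and Falnor, Mirdal is earned (B1).
With Falnor and Mirdal, Gorbry is earned (B7).
With Mirdal and Gorbry, Selqil is earned (B9).
With Falnor and Gorbry, Xanjor is earned (B5).
With Xanjor, Nexond is earned (B8).
Xanjor: reached.
Selqil: reached.
Mirdal: reached.
Gorbry: reached.
Nexond: reached.
Wynqil would need Raxsel and Xanjor (B3), but Raxsel is never earned.
Reached: Xanjor, Selqil, Mirdal, Gorbry, and Nexond — 5 of the 6.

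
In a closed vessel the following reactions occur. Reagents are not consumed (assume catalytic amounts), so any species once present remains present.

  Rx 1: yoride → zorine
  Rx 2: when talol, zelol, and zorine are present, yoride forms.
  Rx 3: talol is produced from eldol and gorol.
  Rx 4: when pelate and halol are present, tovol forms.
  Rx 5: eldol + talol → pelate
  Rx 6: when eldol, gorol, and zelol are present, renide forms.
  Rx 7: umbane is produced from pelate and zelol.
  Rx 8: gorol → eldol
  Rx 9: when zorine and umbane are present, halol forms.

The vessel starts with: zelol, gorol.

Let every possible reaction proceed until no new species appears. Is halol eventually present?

halol would need zorine and umbane (Rx 9), but zorine never forms.

No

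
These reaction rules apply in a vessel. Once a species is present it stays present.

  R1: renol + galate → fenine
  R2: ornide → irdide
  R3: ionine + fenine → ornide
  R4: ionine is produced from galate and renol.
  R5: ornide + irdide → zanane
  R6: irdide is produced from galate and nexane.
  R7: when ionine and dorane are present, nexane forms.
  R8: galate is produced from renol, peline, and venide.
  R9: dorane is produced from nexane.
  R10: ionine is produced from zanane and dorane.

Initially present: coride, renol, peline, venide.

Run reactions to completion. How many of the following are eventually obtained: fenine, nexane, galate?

2

renol, peline, and venide present → galate forms (R8).
renol and galate present → fenine forms (R1).
fenine: reached.
nexane would need ionine and dorane (R7), but dorane never forms.
galate: reached.
Reached: fenine and galate — 2 of the 3.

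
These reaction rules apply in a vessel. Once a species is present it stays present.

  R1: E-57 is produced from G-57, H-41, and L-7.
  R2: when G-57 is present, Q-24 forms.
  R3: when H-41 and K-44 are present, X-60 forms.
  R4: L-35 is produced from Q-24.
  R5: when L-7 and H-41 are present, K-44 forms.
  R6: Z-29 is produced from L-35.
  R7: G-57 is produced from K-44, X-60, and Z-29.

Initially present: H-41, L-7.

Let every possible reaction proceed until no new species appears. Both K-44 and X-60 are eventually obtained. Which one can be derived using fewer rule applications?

K-44: L-7 and H-41 present → K-44 forms (R5). [1 rule application]
X-60: L-7 and H-41 present → K-44 forms (R5). H-41 and K-44 present → X-60 forms (R3). [2 rule applications]
K-44 needs fewer.

K-44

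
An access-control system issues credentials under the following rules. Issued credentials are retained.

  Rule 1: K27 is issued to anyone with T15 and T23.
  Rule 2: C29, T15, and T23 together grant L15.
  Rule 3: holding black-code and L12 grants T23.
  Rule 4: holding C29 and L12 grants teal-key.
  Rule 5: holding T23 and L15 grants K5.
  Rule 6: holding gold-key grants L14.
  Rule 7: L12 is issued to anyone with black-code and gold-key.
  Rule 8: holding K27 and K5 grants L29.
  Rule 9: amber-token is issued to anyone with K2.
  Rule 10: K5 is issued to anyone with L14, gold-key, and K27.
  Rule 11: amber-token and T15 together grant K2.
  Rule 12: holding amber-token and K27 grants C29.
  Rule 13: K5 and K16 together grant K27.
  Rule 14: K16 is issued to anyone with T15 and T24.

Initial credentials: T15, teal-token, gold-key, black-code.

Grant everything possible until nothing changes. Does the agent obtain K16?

No

K16 would need T15 and T24 (Rule 14), but T24 is never granted.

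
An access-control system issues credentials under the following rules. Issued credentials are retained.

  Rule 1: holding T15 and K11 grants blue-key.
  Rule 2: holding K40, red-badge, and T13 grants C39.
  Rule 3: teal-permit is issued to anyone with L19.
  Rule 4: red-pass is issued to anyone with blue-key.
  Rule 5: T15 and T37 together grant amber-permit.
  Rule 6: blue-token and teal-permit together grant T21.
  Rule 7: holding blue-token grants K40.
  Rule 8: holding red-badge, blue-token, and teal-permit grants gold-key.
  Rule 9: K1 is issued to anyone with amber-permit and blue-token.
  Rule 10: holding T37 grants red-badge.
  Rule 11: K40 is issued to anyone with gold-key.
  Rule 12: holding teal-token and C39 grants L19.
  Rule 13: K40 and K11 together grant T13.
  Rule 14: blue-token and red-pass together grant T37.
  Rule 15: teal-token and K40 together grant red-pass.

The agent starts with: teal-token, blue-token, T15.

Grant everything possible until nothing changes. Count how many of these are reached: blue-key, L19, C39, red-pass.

1

Holding blue-token grants K40 (Rule 7).
Holding teal-token and K40 grants red-pass (Rule 15).
blue-key would need T15 and K11 (Rule 1), but K11 is never granted.
L19 would need teal-token and C39 (Rule 12), but C39 is never granted.
C39 would need K40, red-badge, and T13 (Rule 2), but T13 is never granted.
red-pass: reached.
Reached: red-pass — 1 of the 4.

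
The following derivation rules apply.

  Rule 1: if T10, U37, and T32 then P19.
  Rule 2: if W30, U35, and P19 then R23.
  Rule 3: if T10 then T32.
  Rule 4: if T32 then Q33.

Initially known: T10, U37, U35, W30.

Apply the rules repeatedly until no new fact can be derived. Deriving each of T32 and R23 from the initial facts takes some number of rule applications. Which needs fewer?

T32: T10 holds, so T32 follows (Rule 3). [1 rule application]
R23: From T10, Rule 3 gives T32. From T10, U37, and T32, Rule 1 gives P19. From W30, U35, and P19, Rule 2 gives R23. [3 rule applications]
T32 needs fewer.

T32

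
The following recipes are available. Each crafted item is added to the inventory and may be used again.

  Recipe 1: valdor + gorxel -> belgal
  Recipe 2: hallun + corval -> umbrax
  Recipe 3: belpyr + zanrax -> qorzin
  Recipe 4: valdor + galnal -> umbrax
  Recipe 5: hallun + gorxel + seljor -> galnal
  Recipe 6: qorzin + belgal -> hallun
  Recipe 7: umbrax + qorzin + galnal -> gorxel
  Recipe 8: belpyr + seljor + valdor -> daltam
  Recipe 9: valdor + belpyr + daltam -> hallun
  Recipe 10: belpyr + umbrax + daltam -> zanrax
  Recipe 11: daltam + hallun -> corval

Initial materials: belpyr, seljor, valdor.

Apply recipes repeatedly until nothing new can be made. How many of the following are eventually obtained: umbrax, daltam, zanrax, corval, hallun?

5

belpyr + seljor + valdor -> daltam (Recipe 8).
valdor + belpyr + daltam -> hallun (Recipe 9).
daltam + hallun -> corval (Recipe 11).
hallun + corval -> umbrax (Recipe 2).
Using Recipe 10, belpyr, umbrax, and daltam make zanrax.
umbrax: reached.
daltam: reached.
zanrax: reached.
corval: reached.
hallun: reached.
All 5 are reached.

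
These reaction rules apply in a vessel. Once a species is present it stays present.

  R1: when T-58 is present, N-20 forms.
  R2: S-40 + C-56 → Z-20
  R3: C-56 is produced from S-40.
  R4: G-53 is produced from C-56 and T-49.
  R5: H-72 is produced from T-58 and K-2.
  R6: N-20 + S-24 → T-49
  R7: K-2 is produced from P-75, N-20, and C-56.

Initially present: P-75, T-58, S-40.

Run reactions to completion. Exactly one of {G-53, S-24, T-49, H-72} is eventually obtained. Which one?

T-58 present → N-20 forms (R1).
S-40 present → C-56 forms (R3).
P-75, N-20, and C-56 present → K-2 forms (R7).
T-58 and K-2 present → H-72 forms (R5).
No rule produces S-24, and it is not given. T-49 would need N-20 and S-24 (R6), but S-24 never forms. G-53 would need C-56 and T-49 (R4), but T-49 never forms.

H-72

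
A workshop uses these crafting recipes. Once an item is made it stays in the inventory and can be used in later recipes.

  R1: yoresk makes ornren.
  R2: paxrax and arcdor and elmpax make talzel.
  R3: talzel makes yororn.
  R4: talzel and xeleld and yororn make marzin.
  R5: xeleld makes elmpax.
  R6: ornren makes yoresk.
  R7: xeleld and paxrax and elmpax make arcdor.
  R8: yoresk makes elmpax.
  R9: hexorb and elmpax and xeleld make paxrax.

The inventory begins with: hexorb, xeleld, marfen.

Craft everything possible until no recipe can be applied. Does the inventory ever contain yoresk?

yoresk would need ornren (R6), but ornren is never obtained.

No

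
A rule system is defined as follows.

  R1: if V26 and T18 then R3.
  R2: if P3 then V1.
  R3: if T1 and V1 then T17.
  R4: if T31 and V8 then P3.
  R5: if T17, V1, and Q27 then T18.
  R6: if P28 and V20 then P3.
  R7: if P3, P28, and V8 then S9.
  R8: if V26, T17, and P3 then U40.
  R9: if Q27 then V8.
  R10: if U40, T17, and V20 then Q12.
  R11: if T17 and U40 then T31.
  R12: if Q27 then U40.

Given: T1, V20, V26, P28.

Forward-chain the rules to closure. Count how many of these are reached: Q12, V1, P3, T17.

4

From P28 and V20, R6 gives P3.
P3 holds, so V1 follows (R2).
From T1 and V1, R3 gives T17.
From V26, T17, and P3, R8 gives U40.
From U40, T17, and V20, R10 gives Q12.
Q12: reached.
V1: reached.
P3: reached.
T17: reached.
All 4 are reached.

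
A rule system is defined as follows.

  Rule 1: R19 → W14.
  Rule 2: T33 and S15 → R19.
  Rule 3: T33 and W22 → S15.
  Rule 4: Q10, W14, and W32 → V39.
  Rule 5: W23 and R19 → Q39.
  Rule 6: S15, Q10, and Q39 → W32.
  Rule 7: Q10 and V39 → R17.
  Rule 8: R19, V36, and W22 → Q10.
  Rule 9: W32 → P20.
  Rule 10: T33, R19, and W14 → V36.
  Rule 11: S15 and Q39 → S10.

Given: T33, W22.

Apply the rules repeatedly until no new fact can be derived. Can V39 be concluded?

V39 would need Q10, W14, and W32 (Rule 4), but W32 is never established.

No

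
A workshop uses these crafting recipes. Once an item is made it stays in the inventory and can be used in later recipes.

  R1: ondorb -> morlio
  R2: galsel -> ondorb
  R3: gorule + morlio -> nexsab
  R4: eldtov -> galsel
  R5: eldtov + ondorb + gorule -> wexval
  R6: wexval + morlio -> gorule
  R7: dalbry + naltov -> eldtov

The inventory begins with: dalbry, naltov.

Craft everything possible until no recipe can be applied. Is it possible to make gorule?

No

gorule would need wexval and morlio (R6), but wexval is never obtained.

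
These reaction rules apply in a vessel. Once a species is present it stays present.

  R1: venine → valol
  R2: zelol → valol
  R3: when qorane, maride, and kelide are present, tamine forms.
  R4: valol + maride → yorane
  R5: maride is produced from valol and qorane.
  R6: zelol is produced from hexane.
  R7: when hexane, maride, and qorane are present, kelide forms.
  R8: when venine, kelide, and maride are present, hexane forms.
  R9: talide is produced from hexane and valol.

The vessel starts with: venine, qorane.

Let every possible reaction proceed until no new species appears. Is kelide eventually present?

kelide would need hexane, maride, and qorane (R7), but hexane never forms.

No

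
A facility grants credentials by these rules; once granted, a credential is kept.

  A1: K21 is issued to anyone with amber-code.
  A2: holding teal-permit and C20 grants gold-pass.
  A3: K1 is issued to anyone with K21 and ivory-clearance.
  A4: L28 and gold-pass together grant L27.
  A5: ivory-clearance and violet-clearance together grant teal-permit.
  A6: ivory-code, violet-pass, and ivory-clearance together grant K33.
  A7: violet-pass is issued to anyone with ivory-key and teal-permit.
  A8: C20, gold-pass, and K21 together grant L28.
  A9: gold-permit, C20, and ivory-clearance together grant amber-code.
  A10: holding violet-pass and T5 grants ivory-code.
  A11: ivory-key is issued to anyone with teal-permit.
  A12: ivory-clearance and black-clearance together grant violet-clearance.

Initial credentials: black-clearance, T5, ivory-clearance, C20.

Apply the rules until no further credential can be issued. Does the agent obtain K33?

Holding ivory-clearance and black-clearance grants violet-clearance (A12).
Holding ivory-clearance and violet-clearance grants teal-permit (A5).
Holding teal-permit grants ivory-key (A11).
Holding ivory-key and teal-permit grants violet-pass (A7).
Holding violet-pass and T5 grants ivory-code (A10).
Holding ivory-code, violet-pass, and ivory-clearance grants K33 (A6).

Yes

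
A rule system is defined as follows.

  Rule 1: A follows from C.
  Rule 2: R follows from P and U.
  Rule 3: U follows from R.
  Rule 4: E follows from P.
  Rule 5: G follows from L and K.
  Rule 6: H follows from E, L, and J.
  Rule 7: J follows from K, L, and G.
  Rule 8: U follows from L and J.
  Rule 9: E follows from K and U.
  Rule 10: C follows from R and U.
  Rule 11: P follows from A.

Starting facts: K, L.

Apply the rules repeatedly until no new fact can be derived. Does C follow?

No

C would need R and U (Rule 10), but R is never established.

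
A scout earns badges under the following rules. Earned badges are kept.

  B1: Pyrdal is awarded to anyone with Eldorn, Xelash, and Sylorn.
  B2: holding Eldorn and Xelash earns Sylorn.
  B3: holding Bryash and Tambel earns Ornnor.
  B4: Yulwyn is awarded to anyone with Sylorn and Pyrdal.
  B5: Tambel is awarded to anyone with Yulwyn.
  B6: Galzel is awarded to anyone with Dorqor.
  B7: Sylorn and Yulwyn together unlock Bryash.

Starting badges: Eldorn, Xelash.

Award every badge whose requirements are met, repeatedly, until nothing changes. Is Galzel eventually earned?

Galzel would need Dorqor (B6), but Dorqor is never earned.

No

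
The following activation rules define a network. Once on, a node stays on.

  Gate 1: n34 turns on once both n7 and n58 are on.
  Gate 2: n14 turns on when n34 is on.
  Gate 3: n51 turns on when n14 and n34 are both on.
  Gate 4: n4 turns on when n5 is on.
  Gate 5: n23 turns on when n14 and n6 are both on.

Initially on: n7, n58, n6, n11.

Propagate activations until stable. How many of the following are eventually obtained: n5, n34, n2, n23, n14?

n7 and n58 are on, so n34 turns on (Gate 1).
n34 is on, so n14 turns on (Gate 2).
n14 and n6 are on, so n23 turns on (Gate 5).
No rule produces n5, and it is not given.
n34: reached.
No rule produces n2, and it is not given.
n23: reached.
n14: reached.
Reached: n34, n23, and n14 — 3 of the 5.

3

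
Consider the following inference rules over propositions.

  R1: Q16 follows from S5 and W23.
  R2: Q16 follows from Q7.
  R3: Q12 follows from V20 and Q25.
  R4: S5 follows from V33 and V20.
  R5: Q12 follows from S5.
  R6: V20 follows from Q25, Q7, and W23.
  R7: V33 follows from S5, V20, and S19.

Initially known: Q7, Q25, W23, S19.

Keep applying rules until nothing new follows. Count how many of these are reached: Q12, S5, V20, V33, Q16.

From Q7, R2 gives Q16.
From Q25, Q7, and W23, R6 gives V20.
V20 and Q25 hold, so Q12 follows (R3).
Q12: reached.
S5 would need V33 and V20 (R4), but V33 is never established.
V20: reached.
V33 would need S5, V20, and S19 (R7), but S5 is never established.
Q16: reached.
Reached: Q12, V20, and Q16 — 3 of the 5.

3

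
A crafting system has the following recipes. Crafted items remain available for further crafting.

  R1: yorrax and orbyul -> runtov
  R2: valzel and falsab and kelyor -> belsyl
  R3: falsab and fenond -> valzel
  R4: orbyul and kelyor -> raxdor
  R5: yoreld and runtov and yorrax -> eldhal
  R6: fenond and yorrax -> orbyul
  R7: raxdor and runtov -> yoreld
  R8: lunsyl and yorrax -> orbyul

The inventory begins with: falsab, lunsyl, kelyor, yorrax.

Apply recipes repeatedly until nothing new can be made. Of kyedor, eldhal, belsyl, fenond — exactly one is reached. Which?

Using R8, lunsyl and yorrax make orbyul.
yorrax and orbyul -> runtov (R1).
Using R4, orbyul and kelyor make raxdor.
raxdor and runtov -> yoreld (R7).
Using R5, yoreld, runtov, and yorrax make eldhal.
No rule produces kyedor, and it is not given. No rule produces fenond, and it is not given. belsyl would need valzel, falsab, and kelyor (R2), but valzel is never obtained.

eldhal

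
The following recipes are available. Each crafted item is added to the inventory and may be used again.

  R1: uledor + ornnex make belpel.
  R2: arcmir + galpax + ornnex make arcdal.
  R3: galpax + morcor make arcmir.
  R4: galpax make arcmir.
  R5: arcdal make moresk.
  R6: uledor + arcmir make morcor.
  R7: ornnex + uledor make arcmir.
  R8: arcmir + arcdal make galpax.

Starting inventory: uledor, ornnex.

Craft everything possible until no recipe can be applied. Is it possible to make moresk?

moresk would need arcdal (R5), but arcdal is never obtained.

No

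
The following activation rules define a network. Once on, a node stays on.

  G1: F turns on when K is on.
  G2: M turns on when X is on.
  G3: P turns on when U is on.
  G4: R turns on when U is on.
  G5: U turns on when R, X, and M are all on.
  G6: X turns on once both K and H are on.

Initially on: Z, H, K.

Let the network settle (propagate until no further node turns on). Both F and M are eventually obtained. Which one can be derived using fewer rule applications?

F: G1: K on → F on. [1 rule application]
M: G6: K and H on → X on. G2: X on → M on. [2 rule applications]
F needs fewer.

F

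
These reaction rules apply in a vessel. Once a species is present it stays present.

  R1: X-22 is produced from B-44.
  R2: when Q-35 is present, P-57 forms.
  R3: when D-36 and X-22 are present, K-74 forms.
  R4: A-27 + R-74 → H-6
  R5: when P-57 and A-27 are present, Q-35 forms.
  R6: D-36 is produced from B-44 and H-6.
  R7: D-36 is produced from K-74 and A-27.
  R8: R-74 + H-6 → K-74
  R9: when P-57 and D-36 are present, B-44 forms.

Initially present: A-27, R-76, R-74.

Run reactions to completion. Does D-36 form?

Yes

A-27 and R-74 present → H-6 forms (R4).
R-74 and H-6 present → K-74 forms (R8).
K-74 and A-27 present → D-36 forms (R7).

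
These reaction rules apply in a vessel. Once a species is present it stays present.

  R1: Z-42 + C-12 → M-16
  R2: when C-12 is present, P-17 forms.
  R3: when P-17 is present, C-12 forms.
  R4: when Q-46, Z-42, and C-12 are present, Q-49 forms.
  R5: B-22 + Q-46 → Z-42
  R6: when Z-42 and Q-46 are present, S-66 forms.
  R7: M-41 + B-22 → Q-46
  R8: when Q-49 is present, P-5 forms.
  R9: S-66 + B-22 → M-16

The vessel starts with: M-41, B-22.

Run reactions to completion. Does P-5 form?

No

P-5 would need Q-49 (R8), but Q-49 never forms.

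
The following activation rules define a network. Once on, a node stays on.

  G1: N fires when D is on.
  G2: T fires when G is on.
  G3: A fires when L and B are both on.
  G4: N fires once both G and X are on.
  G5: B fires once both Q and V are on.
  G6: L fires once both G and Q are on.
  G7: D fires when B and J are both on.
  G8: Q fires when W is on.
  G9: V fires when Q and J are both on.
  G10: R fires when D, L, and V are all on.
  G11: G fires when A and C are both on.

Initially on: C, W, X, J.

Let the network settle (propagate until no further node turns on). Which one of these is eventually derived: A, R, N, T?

N

G8: W on → Q on.
Q and J are on, so V fires (G9).
G5: Q and V on → B on.
G7: B and J on → D on.
G1: D on → N on.
R would need D, L, and V (G10), but L never turns on. T would need G (G2), but G never turns on. A would need L and B (G3), but L never turns on.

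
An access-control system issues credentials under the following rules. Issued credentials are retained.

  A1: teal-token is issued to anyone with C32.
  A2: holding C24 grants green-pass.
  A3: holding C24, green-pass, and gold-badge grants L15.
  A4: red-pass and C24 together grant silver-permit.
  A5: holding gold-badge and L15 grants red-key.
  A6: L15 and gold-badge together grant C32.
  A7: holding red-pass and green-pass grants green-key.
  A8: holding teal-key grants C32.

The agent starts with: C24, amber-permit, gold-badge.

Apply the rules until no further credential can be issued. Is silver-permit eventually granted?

silver-permit would need red-pass and C24 (A4), but red-pass is never granted.

No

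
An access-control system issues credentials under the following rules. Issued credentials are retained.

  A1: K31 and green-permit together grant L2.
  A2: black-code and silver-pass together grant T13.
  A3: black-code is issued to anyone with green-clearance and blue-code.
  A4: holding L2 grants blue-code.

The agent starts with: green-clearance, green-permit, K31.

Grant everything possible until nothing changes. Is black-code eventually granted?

Holding K31 and green-permit grants L2 (A1).
Holding L2 grants blue-code (A4).
Holding green-clearance and blue-code grants black-code (A3).

Yes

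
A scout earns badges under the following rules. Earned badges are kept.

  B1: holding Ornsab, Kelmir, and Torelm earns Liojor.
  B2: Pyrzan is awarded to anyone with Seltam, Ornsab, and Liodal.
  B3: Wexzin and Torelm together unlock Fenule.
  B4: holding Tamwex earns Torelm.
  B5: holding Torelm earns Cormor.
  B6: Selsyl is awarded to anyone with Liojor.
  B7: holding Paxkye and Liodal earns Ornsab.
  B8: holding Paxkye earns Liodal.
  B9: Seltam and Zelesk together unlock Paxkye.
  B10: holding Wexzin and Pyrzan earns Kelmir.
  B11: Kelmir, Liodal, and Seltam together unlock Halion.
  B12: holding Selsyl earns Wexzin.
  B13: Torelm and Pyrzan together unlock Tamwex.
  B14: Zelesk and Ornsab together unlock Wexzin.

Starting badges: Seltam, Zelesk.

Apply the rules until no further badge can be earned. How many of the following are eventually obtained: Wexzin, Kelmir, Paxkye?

With Seltam and Zelesk, Paxkye is earned (B9).
With Paxkye, Liodal is earned (B8).
With Paxkye and Liodal, Ornsab is earned (B7).
With Seltam, Ornsab, and Liodal, Pyrzan is earned (B2).
With Zelesk and Ornsab, Wexzin is earned (B14).
With Wexzin and Pyrzan, Kelmir is earned (B10).
Wexzin: reached.
Kelmir: reached.
Paxkye: reached.
All 3 are reached.

3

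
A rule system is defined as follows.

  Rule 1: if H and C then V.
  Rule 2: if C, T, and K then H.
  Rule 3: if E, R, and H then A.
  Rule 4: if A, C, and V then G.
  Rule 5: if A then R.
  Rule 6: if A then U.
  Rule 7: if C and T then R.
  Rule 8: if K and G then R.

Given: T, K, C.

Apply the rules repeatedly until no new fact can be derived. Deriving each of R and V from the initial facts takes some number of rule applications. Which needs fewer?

R

R: C and T hold, so R follows (Rule 7). [1 rule application]
V: From C, T, and K, Rule 2 gives H. From H and C, Rule 1 gives V. [2 rule applications]
R needs fewer.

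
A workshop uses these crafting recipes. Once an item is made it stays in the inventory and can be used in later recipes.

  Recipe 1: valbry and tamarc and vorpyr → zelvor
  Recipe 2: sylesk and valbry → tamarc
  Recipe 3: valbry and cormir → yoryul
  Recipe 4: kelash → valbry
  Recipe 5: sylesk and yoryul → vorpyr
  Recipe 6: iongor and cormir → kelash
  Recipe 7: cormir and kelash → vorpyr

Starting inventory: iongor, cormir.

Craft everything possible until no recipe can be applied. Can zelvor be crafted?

zelvor would need valbry, tamarc, and vorpyr (Recipe 1), but tamarc is never obtained.

No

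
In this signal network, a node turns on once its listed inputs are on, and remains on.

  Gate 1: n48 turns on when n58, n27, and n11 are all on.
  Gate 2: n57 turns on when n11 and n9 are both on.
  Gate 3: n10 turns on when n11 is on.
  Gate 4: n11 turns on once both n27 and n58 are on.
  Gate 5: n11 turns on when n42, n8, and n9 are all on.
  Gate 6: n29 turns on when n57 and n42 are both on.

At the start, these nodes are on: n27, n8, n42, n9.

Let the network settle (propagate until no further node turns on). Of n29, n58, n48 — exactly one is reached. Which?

n42, n8, and n9 are on, so n11 turns on (Gate 5).
Gate 2: n11 and n9 on → n57 on.
Gate 6: n57 and n42 on → n29 on.
No rule produces n58, and it is not given. n48 would need n58, n27, and n11 (Gate 1), but n58 never turns on.

n29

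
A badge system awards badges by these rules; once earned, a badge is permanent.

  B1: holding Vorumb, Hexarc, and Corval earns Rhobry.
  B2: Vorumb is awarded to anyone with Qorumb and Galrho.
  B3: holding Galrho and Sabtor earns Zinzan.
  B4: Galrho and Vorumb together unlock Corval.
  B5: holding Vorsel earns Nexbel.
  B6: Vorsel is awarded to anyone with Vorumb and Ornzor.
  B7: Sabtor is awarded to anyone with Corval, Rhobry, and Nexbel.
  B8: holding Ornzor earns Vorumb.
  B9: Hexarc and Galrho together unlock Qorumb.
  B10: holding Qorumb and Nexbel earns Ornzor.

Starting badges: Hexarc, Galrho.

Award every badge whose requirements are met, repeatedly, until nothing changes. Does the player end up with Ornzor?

No

Ornzor would need Qorumb and Nexbel (B10), but Nexbel is never earned.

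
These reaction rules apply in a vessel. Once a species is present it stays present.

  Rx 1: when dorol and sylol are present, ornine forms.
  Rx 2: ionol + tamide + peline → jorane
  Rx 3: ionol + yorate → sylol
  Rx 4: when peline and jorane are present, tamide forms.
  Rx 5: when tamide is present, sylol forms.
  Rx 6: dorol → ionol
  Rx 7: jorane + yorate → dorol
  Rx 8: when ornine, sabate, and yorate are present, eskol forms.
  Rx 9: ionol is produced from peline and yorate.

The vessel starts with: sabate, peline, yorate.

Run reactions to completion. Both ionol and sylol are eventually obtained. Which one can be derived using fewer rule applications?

ionol

ionol: peline and yorate present → ionol forms (Rx 9). [1 rule application]
sylol: peline and yorate present → ionol forms (Rx 9). ionol and yorate present → sylol forms (Rx 3). [2 rule applications]
ionol needs fewer.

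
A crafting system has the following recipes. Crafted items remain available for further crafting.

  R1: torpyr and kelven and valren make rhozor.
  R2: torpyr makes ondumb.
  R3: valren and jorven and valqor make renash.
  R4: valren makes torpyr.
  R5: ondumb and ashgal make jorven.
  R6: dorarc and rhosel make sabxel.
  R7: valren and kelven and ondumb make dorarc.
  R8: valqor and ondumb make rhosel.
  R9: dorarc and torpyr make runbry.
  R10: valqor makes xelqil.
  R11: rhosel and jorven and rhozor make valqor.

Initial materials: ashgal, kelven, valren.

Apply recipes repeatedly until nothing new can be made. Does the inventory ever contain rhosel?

rhosel would need valqor and ondumb (R8), but valqor is never obtained.

No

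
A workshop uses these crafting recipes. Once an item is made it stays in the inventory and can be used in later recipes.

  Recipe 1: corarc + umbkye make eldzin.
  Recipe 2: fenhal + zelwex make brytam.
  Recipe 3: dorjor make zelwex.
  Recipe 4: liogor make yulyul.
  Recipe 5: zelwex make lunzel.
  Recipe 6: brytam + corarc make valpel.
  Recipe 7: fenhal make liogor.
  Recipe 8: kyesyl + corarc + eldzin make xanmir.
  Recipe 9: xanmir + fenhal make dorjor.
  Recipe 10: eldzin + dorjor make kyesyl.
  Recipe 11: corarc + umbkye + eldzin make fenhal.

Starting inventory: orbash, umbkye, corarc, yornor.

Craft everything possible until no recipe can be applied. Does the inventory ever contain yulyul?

corarc + umbkye → eldzin (Recipe 1).
Using Recipe 11, corarc, umbkye, and eldzin make fenhal.
fenhal → liogor (Recipe 7).
Using Recipe 4, liogor makes yulyul.

Yes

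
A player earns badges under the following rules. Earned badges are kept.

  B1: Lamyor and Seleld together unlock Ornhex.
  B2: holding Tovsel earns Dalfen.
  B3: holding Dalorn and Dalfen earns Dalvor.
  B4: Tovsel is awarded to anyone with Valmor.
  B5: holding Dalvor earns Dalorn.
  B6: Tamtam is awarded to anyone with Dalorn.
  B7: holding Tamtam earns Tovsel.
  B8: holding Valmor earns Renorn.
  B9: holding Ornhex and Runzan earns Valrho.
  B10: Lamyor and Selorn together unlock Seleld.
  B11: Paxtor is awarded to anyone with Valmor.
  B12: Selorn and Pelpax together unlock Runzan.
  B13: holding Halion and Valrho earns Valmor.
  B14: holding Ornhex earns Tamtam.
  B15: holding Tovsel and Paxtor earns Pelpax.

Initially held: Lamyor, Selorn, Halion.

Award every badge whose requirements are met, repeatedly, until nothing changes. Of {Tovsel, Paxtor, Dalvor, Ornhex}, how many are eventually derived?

With Lamyor and Selorn, Seleld is earned (B10).
With Lamyor and Seleld, Ornhex is earned (B1).
With Ornhex, Tamtam is earned (B14).
With Tamtam, Tovsel is earned (B7).
Tovsel: reached.
Paxtor would need Valmor (B11), but Valmor is never earned.
Dalvor would need Dalorn and Dalfen (B3), but Dalorn is never earned.
Ornhex: reached.
Reached: Tovsel and Ornhex — 2 of the 4.

2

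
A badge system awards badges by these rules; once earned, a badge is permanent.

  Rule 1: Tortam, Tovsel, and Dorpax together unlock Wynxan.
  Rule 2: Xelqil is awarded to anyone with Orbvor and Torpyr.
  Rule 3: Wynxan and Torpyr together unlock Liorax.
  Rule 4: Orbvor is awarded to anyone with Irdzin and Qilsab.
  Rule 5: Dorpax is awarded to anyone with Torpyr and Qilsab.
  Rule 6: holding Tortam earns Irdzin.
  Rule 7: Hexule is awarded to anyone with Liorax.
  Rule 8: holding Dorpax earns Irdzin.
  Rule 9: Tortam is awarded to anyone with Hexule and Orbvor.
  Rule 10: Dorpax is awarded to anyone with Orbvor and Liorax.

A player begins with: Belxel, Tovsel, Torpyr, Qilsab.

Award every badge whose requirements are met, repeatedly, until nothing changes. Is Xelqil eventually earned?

With Torpyr and Qilsab, Dorpax is earned (Rule 5).
With Dorpax, Irdzin is earned (Rule 8).
With Irdzin and Qilsab, Orbvor is earned (Rule 4).
With Orbvor and Torpyr, Xelqil is earned (Rule 2).

Yes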